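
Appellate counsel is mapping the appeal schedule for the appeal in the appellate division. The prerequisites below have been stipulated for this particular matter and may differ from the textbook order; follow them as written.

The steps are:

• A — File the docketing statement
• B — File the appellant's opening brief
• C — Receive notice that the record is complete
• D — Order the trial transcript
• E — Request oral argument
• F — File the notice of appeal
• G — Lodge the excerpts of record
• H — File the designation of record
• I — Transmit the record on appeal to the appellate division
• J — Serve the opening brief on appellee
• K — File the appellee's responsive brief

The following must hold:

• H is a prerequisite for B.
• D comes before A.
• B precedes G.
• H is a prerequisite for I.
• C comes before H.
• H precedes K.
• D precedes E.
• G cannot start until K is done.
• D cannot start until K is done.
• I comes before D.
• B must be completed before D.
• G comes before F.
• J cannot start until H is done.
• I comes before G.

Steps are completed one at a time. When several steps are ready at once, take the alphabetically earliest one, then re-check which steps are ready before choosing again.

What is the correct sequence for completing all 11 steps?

C has no prerequisites → C first.
H is the only step now ready → H.
Ready: B, I, J and K. B has the earlier label → B.
I, J and K are all available; I has the earlier label → I.
Now J and K have their prerequisites met. J has the earlier label, so J next.
Next only K has its prerequisites met → K.
D and G are both available; D has the earlier label → D.
A and E now also ready, so the ready set is {A, E, G}; A has the earlier label → A.
E and G are both available; E has the earlier label → E.
G needed B, I and K, now all done → G.
That leaves F as the only ready step → F.

C H B I J K D A E G F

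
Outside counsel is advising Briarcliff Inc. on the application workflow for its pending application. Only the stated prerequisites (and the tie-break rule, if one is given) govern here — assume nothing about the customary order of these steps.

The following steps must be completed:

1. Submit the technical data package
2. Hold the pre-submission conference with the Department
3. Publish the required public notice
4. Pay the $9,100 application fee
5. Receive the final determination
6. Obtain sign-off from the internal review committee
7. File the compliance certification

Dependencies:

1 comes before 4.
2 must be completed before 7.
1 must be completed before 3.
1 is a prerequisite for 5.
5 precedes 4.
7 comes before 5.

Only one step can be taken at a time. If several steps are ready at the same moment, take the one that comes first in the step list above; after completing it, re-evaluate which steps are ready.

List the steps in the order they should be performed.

1, 2, 3, 6, 7, 5, 4

Nothing is required for 1, 2 and 6. 1 is listed earlier → 1 first.
Now 2, 3 and 6 have their prerequisites met. 2 is listed earlier, so 2 next.
Ready: 3, 6 and 7. 3 is listed earlier → 3.
Now 6 and 7 have their prerequisites met. 6 is listed earlier, so 6 next.
Next only 7 has its prerequisites met → 7.
Next only 5 has its prerequisites met → 5.
4 is the only step now ready → 4.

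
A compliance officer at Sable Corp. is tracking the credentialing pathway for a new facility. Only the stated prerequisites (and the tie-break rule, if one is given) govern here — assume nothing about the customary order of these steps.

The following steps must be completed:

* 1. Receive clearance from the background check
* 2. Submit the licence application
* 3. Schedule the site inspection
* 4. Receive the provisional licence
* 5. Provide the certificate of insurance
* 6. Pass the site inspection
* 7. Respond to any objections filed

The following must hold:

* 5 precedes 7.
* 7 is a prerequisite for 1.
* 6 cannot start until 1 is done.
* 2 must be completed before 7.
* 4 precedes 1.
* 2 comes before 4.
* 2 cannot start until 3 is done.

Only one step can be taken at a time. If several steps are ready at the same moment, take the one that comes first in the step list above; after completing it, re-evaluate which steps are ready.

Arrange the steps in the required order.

3, 2, 4, 5, 7, 1, 6

Nothing is required for 3 and 5. 3 is listed earlier → 3 first.
2 now also ready, so the ready set is {2, 5}; 2 is listed earlier → 2.
4 and 5 are both available; 4 is listed earlier → 4.
5 is the only step now ready → 5.
7 needed 2 and 5, now all done → 7.
That leaves 1 as the only ready step → 1.
6 needed 1, now all done → 6.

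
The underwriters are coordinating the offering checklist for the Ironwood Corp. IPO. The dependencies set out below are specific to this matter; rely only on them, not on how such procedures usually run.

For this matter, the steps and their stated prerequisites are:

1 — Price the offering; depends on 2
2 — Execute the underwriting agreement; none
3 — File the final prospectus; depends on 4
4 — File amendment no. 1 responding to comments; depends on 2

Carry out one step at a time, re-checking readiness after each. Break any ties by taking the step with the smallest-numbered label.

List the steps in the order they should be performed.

2 1 4 3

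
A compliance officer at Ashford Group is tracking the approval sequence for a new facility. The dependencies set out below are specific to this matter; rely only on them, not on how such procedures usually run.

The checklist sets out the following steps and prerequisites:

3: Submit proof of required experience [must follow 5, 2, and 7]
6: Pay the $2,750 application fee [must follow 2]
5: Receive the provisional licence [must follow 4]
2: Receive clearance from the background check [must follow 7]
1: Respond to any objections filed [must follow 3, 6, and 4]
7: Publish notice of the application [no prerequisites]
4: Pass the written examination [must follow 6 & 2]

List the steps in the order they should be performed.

7 is the only step with nothing outstanding, so it goes first.
2 is the only step now ready → 2.
6 is the only step now ready → 6.
Next only 4 has its prerequisites met → 4.
5 needed 4, now all done → 5.
That leaves 3 as the only ready step → 3.
Next only 1 has its prerequisites met → 1.

7, 2, 6, 4, 5, 3, 1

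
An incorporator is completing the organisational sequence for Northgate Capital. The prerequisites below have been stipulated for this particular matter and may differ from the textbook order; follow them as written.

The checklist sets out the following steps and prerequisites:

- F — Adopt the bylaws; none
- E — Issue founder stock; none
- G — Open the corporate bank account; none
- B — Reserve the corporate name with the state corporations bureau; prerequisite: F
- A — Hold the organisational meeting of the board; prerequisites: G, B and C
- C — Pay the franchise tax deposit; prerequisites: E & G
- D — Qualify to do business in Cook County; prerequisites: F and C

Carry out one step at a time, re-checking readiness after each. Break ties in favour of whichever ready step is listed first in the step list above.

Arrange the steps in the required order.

F → E → G → B → C → A → D

Nothing is required for F, E and G. F is listed earlier → F first.
E, G and B are all available; E is listed earlier → E.
Ready: G and B. G is listed earlier → G.
B and C are both available; B is listed earlier → B.
C needed E and G, now all done → C.
Now A and D have their prerequisites met. A is listed earlier, so A next.
D needed F and C, now all done → D.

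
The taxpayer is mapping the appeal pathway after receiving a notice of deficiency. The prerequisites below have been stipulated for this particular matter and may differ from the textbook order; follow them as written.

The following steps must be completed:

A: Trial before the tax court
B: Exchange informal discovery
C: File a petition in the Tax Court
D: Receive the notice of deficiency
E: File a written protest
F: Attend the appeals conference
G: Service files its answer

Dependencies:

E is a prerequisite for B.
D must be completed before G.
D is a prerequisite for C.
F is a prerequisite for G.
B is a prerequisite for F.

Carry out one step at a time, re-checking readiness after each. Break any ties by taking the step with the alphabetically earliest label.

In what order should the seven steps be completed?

A, D and E have no prerequisites; A has the earlier label, so A is first.
Now D and E have their prerequisites met. D has the earlier label, so D next.
C and E are both available; C has the earlier label → C.
Next only E has its prerequisites met → E.
B is the only step now ready → B.
F needed B, now all done → F.
G needed D and F, now all done → G.

A D C E B F G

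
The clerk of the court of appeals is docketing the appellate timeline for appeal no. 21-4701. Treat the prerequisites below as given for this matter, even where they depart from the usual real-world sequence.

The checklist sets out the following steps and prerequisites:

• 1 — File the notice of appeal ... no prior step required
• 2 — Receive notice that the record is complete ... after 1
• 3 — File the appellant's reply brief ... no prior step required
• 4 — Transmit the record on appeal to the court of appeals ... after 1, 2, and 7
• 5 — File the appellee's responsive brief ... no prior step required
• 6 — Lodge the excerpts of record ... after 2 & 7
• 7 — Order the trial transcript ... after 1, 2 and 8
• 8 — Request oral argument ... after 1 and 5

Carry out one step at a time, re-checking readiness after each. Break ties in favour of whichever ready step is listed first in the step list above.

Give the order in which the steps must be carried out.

1 → 2 → 3 → 5 → 8 → 7 → 4 → 6

1, 3 and 5 have no prerequisites; 1 is listed earlier, so 1 is first.
2 now also ready, so the ready set is {2, 3, 5}; 2 is listed earlier → 2.
Now 3 and 5 have their prerequisites met. 3 is listed earlier, so 3 next.
That leaves 5 as the only ready step → 5.
8 is the only step now ready → 8.
That leaves 7 as the only ready step → 7.
Ready: 4 and 6. 4 is listed earlier → 4.
6 is the only step now ready → 6.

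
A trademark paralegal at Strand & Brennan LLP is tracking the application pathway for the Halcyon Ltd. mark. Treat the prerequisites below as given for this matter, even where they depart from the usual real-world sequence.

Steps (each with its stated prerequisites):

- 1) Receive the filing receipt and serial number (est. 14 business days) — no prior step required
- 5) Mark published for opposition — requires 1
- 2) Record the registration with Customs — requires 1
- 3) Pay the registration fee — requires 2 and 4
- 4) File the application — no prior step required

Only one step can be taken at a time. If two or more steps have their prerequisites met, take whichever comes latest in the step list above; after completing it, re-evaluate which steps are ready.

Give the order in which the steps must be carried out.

Nothing is required for 4 and 1. 4 is listed later → 4 first.
1 is the only step now ready → 1.
Now 2 and 5 have their prerequisites met. 2 is listed later, so 2 next.
3 and 5 are both available; 3 is listed later → 3.
5 needed 1, now all done → 5.

4, 1, 2, 3, 5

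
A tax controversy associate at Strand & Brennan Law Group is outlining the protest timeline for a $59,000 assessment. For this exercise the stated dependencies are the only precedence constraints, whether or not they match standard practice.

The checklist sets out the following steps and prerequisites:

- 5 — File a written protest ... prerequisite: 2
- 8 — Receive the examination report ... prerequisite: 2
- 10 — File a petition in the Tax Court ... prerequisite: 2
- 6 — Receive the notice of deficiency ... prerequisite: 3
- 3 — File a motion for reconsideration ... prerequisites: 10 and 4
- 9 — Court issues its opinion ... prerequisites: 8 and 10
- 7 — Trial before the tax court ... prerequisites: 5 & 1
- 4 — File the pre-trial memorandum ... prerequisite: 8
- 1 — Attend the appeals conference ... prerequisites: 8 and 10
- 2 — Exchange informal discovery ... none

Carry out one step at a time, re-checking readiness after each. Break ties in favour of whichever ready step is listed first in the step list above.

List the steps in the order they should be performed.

2 is the only step with nothing outstanding, so it goes first.
Now 5, 8 and 10 have their prerequisites met. 5 is listed earlier, so 5 next.
Now 8 and 10 have their prerequisites met. 8 is listed earlier, so 8 next.
Ready: 10 and 4. 10 is listed earlier → 10.
Now 9, 4 and 1 have their prerequisites met. 9 is listed earlier, so 9 next.
Now 4 and 1 have their prerequisites met. 4 is listed earlier, so 4 next.
3 now also ready, so the ready set is {3, 1}; 3 is listed earlier → 3.
6 now also ready, so the ready set is {6, 1}; 6 is listed earlier → 6.
1 needed 8 and 10, now all done → 1.
7 needed 5 and 1, now all done → 7.

2 → 5 → 8 → 10 → 9 → 4 → 3 → 6 → 1 → 7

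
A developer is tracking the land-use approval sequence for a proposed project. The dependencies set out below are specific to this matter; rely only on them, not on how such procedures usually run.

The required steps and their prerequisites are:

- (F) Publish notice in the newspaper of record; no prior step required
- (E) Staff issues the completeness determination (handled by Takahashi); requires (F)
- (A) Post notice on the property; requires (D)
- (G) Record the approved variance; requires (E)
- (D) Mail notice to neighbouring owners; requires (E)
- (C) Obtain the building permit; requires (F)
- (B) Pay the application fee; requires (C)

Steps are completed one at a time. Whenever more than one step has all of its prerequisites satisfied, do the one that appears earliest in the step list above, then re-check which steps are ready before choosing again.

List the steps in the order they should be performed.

(F) is the only step with nothing outstanding, so it goes first.
(E) and (C) are both available; (E) is listed earlier → (E).
(G) and (D) now also ready, so the ready set is {(G), (D), (C)}; (G) is listed earlier → (G).
Now (D) and (C) have their prerequisites met. (D) is listed earlier, so (D) next.
(A) now also ready, so the ready set is {(A), (C)}; (A) is listed earlier → (A).
That leaves (C) as the only ready step → (C).
(B) is the only step now ready → (B).

(F), (E), (G), (D), (A), (C), (B)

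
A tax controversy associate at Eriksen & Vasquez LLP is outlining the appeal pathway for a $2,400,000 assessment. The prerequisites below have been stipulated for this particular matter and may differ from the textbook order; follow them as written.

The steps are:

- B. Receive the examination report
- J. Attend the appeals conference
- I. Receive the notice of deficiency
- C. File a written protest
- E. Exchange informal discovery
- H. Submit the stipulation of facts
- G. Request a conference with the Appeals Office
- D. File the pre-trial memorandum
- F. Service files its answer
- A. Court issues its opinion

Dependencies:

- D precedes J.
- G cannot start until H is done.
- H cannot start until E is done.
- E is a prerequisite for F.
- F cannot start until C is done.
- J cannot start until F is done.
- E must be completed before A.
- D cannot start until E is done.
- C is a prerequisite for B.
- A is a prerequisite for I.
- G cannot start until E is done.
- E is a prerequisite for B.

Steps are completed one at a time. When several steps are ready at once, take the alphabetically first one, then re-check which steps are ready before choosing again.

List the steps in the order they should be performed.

Nothing is required for C and E. C has the earlier label → C first.
E is the only step now ready → E.
A, B, D, F and H are all available; A has the earlier label → A.
I now also ready, so the ready set is {B, D, F, H, I}; B has the earlier label → B.
D, F, H and I are all available; D has the earlier label → D.
F, H and I are all available; F has the earlier label → F.
Now H, I and J have their prerequisites met. H has the earlier label, so H next.
G now also ready, so the ready set is {G, I, J}; G has the earlier label → G.
Ready: I and J. I has the earlier label → I.
Next only J has its prerequisites met → J.

C, E, A, B, D, F, H, G, I, J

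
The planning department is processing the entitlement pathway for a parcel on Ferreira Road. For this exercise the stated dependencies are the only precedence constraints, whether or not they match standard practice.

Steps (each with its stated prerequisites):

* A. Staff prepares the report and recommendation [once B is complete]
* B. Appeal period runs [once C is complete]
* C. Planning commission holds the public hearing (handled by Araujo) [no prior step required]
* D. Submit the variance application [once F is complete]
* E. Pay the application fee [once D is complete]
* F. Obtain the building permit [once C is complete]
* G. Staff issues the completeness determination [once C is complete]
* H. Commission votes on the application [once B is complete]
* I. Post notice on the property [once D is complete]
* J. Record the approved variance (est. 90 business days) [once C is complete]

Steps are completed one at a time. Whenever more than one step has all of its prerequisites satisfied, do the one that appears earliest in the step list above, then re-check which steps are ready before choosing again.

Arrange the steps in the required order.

C is the only step with nothing outstanding, so it goes first.
Now B, F, G and J have their prerequisites met. B is listed earlier, so B next.
Now A, F, G, H and J have their prerequisites met. A is listed earlier, so A next.
Ready: F, G, H and J. F is listed earlier → F.
D, G, H and J are all available; D is listed earlier → D.
Now E, G, H, I and J have their prerequisites met. E is listed earlier, so E next.
Ready: G, H, I and J. G is listed earlier → G.
H, I and J are all available; H is listed earlier → H.
Ready: I and J. I is listed earlier → I.
J needed C, now all done → J.

C → B → A → F → D → E → G → H → I → J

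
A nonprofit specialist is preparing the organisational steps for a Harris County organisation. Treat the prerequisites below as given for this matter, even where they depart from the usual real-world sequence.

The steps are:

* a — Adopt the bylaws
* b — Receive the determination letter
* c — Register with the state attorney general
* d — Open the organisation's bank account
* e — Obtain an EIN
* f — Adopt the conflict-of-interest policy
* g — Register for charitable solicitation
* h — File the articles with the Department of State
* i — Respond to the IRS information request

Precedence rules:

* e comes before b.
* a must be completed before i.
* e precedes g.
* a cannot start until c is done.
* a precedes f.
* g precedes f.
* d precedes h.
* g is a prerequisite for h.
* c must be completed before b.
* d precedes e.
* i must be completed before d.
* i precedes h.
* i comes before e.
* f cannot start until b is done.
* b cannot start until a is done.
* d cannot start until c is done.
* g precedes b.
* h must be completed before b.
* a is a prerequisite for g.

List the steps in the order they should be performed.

c, a, i, d, e, g, h, b, f

c has no prerequisites → c first.
Next only a has its prerequisites met → a.
i needed a, now all done → i.
d needed c and i, now all done → d.
That leaves e as the only ready step → e.
That leaves g as the only ready step → g.
Next only h has its prerequisites met → h.
b is the only step now ready → b.
That leaves f as the only ready step → f.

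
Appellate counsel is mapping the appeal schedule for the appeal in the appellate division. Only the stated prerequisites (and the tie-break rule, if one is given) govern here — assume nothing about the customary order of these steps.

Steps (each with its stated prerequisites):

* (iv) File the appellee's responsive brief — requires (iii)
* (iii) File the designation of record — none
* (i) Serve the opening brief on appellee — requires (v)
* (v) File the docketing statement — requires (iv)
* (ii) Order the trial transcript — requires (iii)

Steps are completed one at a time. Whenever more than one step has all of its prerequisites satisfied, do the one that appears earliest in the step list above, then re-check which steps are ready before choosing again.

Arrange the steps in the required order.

(iii) has no prerequisites → (iii) first.
Ready: (iv) and (ii). (iv) is listed earlier → (iv).
(v) now also ready, so the ready set is {(v), (ii)}; (v) is listed earlier → (v).
(i) now also ready, so the ready set is {(i), (ii)}; (i) is listed earlier → (i).
That leaves (ii) as the only ready step → (ii).

(iii), (iv), (v), (i), (ii)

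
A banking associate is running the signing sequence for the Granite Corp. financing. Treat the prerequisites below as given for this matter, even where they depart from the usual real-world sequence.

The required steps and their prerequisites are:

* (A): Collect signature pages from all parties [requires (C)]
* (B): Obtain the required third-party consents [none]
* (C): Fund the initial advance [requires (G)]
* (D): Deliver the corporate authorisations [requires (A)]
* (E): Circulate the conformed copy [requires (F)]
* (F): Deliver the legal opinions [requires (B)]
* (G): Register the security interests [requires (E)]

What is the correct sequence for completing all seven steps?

(B) has no prerequisites → (B) first.
(F) needed (B), now all done → (F).
That leaves (E) as the only ready step → (E).
(G) is the only step now ready → (G).
(C) needed (G), now all done → (C).
That leaves (A) as the only ready step → (A).
Next only (D) has its prerequisites met → (D).

(B), (F), (E), (G), (C), (A), (D)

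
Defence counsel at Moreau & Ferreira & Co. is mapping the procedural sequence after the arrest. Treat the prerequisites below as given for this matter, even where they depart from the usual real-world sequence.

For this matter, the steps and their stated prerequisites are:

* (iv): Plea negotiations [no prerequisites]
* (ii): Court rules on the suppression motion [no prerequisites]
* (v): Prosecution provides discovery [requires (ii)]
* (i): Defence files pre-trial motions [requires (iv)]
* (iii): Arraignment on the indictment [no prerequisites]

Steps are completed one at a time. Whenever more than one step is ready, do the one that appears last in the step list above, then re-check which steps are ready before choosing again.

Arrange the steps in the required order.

(iii), (ii) and (iv) have no prerequisites; (iii) is listed later, so (iii) is first.
Now (ii) and (iv) have their prerequisites met. (ii) is listed later, so (ii) next.
(v) now also ready, so the ready set is {(v), (iv)}; (v) is listed later → (v).
Next only (iv) has its prerequisites met → (iv).
(i) needed (iv), now all done → (i).

(iii), (ii), (v), (iv), (i)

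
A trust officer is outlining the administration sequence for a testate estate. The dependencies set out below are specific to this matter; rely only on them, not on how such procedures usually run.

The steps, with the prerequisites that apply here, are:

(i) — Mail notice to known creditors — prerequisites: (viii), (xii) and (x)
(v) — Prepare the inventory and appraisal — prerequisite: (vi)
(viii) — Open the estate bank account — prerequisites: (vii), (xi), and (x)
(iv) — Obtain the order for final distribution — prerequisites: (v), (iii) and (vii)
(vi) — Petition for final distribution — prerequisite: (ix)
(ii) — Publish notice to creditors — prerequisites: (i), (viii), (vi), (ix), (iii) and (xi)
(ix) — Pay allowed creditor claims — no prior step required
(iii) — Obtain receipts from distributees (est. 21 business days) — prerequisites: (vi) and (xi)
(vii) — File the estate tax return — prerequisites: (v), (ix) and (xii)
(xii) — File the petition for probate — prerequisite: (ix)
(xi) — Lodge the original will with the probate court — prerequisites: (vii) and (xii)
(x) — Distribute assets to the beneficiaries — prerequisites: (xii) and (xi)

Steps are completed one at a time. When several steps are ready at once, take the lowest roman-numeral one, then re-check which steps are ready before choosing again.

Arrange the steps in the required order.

(ix), (vi), (v), (xii), (vii), (xi), (iii), (iv), (x), (viii), (i), (ii)

Only (ix) has no prerequisites, so it is first.
Ready: (vi) and (xii). (vi) has the earlier label → (vi).
(v) and (xii) are both available; (v) has the earlier label → (v).
(xii) is the only step now ready → (xii).
(vii) needed (v), (ix) and (xii), now all done → (vii).
That leaves (xi) as the only ready step → (xi).
Ready: (iii) and (x). (iii) has the earlier label → (iii).
(iv) and (x) are both available; (iv) has the earlier label → (iv).
That leaves (x) as the only ready step → (x).
(viii) is the only step now ready → (viii).
(i) needed (viii), (x) and (xii), now all done → (i).
(ii) needed (i), (iii), (vi), (viii), (ix) and (xi), now all done → (ii).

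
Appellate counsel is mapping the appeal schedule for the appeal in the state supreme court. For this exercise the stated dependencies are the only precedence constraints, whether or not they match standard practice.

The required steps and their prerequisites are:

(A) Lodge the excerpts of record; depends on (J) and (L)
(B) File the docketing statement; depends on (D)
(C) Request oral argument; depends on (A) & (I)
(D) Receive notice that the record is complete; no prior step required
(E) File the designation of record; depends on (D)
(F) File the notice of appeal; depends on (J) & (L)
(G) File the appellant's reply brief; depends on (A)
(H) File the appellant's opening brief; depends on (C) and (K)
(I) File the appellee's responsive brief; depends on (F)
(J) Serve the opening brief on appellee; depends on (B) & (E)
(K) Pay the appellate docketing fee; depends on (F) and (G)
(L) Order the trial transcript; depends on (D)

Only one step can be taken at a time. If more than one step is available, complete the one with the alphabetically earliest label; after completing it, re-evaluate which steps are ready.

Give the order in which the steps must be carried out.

(D) has no prerequisites → (D) first.
Now (B), (E) and (L) have their prerequisites met. (B) has the earlier label, so (B) next.
(E) and (L) are both available; (E) has the earlier label → (E).
Ready: (J) and (L). (J) has the earlier label → (J).
(L) needed (D), now all done → (L).
(A) and (F) are both available; (A) has the earlier label → (A).
(G) now also ready, so the ready set is {(F), (G)}; (F) has the earlier label → (F).
(I) now also ready, so the ready set is {(G), (I)}; (G) has the earlier label → (G).
(K) now also ready, so the ready set is {(I), (K)}; (I) has the earlier label → (I).
(C) now also ready, so the ready set is {(C), (K)}; (C) has the earlier label → (C).
(K) is the only step now ready → (K).
(H) needed (C) and (K), now all done → (H).

(D), (B), (E), (J), (L), (A), (F), (G), (I), (C), (K), (H)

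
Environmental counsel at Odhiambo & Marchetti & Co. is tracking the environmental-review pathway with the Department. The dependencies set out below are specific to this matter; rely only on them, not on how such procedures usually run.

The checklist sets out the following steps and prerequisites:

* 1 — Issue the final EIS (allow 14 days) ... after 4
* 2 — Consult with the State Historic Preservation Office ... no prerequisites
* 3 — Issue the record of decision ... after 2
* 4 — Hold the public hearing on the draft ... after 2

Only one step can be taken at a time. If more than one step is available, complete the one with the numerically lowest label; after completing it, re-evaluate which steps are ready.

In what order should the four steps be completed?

2 3 4 1

2 is the only step with nothing outstanding, so it goes first.
Now 3 and 4 have their prerequisites met. 3 has the earlier label, so 3 next.
Next only 4 has its prerequisites met → 4.
That leaves 1 as the only ready step → 1.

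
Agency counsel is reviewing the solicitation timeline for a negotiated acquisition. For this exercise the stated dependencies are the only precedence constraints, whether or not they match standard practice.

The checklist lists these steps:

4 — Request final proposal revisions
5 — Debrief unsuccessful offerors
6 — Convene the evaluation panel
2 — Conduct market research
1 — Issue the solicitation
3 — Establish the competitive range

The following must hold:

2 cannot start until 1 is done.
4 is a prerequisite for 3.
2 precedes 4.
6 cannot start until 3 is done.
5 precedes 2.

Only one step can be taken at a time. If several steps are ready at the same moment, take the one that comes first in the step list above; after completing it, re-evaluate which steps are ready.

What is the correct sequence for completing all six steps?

5, 1, 2, 4, 3, 6

5 and 1 have no prerequisites; 5 is listed earlier, so 5 is first.
That leaves 1 as the only ready step → 1.
That leaves 2 as the only ready step → 2.
4 needed 2, now all done → 4.
3 needed 4, now all done → 3.
Next only 6 has its prerequisites met → 6.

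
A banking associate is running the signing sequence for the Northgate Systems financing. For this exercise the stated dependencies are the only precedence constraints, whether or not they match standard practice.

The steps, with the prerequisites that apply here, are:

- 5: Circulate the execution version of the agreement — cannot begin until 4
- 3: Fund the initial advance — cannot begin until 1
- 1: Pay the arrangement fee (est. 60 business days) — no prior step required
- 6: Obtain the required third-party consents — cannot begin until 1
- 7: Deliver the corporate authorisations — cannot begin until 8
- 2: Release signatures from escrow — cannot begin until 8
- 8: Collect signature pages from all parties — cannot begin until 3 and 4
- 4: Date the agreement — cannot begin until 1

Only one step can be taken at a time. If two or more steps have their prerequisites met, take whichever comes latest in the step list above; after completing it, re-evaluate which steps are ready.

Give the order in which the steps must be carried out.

1 is the only step with nothing outstanding, so it goes first.
Now 4, 6 and 3 have their prerequisites met. 4 is listed later, so 4 next.
5 now also ready, so the ready set is {6, 3, 5}; 6 is listed later → 6.
Ready: 3 and 5. 3 is listed later → 3.
Ready: 8 and 5. 8 is listed later → 8.
2, 7 and 5 are all available; 2 is listed later → 2.
Ready: 7 and 5. 7 is listed later → 7.
That leaves 5 as the only ready step → 5.

1, 4, 6, 3, 8, 2, 7, 5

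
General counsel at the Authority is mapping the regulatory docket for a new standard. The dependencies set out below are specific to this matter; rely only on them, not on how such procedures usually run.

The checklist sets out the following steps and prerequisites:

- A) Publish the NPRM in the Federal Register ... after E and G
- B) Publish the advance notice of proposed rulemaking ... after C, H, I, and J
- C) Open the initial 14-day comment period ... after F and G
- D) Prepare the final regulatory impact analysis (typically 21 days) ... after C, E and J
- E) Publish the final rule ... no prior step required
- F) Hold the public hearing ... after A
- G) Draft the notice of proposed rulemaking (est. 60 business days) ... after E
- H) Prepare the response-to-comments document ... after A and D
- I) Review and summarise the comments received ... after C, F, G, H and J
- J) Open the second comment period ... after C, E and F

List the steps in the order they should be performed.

E is the only step with nothing outstanding, so it goes first.
That leaves G as the only ready step → G.
A needed E and G, now all done → A.
Next only F has its prerequisites met → F.
C is the only step now ready → C.
J is the only step now ready → J.
D needed C, E and J, now all done → D.
That leaves H as the only ready step → H.
That leaves I as the only ready step → I.
B is the only step now ready → B.

E G A F C J D H I B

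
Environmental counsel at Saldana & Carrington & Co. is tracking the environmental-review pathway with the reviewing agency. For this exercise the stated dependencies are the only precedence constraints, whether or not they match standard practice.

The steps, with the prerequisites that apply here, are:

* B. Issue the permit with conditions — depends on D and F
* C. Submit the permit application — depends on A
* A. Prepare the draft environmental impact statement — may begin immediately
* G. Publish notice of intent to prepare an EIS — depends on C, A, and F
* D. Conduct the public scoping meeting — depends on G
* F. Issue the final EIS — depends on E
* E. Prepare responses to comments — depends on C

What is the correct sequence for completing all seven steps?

A, C, E, F, G, D, B

A has no prerequisites → A first.
That leaves C as the only ready step → C.
E needed C, now all done → E.
That leaves F as the only ready step → F.
Next only G has its prerequisites met → G.
D needed G, now all done → D.
That leaves B as the only ready step → B.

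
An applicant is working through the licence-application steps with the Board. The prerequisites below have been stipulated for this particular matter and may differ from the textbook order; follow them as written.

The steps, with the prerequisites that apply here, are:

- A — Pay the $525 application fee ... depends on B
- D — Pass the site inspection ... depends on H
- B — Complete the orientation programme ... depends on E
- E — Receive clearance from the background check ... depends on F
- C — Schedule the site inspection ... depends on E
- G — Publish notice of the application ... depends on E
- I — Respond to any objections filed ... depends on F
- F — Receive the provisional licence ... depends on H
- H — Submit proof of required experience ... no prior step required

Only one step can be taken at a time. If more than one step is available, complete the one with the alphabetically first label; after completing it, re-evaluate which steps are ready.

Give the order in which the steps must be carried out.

H is the only step with nothing outstanding, so it goes first.
D and F are both available; D has the earlier label → D.
F needed H, now all done → F.
Ready: E and I. E has the earlier label → E.
B, C, G and I are all available; B has the earlier label → B.
A, C, G and I are all available; A has the earlier label → A.
C, G and I are all available; C has the earlier label → C.
Now G and I have their prerequisites met. G has the earlier label, so G next.
I needed F, now all done → I.

H, D, F, E, B, A, C, G, I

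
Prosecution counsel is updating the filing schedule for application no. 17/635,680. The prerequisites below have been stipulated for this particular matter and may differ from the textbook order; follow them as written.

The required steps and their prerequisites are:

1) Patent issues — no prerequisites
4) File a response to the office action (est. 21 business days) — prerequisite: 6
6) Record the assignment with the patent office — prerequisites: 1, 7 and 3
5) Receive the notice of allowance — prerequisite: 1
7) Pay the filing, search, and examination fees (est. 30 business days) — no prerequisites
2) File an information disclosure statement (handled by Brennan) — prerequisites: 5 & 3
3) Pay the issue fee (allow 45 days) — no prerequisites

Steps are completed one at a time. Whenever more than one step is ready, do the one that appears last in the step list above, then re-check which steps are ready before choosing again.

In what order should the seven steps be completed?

Nothing is required for 3, 7 and 1. 3 is listed later → 3 first.
7 and 1 are both available; 7 is listed later → 7.
Next only 1 has its prerequisites met → 1.
Ready: 5 and 6. 5 is listed later → 5.
Now 2 and 6 have their prerequisites met. 2 is listed later, so 2 next.
6 is the only step now ready → 6.
4 needed 6, now all done → 4.

3 → 7 → 1 → 5 → 2 → 6 → 4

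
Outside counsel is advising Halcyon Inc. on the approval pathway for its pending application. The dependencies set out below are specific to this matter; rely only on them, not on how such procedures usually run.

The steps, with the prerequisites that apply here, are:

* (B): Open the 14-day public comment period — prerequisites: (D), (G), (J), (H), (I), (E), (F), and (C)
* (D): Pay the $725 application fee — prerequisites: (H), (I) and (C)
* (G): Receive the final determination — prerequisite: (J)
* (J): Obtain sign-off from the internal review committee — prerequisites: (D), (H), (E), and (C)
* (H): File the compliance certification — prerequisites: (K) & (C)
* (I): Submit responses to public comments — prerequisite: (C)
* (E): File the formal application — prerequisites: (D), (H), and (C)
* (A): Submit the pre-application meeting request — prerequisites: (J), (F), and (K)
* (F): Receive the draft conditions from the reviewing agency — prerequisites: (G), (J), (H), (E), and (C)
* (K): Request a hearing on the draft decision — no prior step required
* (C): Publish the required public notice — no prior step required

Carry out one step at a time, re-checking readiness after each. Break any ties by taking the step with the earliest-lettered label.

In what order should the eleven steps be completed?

(C) (I) (K) (H) (D) (E) (J) (G) (F) (A) (B)

(C) and (K) have no prerequisites; (C) has the earlier label, so (C) is first.
(I) now also ready, so the ready set is {(I), (K)}; (I) has the earlier label → (I).
Next only (K) has its prerequisites met → (K).
That leaves (H) as the only ready step → (H).
That leaves (D) as the only ready step → (D).
(E) needed (C), (D) and (H), now all done → (E).
(J) is the only step now ready → (J).
(G) is the only step now ready → (G).
(F) needed (C), (E), (G), (H) and (J), now all done → (F).
(A) and (B) are both available; (A) has the earlier label → (A).
That leaves (B) as the only ready step → (B).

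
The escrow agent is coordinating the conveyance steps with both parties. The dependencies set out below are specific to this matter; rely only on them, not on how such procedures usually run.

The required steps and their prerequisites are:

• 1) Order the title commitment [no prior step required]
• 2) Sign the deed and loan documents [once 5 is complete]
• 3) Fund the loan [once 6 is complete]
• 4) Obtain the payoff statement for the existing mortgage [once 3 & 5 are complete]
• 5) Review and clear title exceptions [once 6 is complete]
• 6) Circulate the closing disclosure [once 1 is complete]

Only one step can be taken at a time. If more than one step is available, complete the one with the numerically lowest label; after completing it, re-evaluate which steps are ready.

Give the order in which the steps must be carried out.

1, 6, 3, 5, 2, 4

Only 1 has no prerequisites, so it is first.
That leaves 6 as the only ready step → 6.
Ready: 3 and 5. 3 has the earlier label → 3.
Next only 5 has its prerequisites met → 5.
2 and 4 are both available; 2 has the earlier label → 2.
Next only 4 has its prerequisites met → 4.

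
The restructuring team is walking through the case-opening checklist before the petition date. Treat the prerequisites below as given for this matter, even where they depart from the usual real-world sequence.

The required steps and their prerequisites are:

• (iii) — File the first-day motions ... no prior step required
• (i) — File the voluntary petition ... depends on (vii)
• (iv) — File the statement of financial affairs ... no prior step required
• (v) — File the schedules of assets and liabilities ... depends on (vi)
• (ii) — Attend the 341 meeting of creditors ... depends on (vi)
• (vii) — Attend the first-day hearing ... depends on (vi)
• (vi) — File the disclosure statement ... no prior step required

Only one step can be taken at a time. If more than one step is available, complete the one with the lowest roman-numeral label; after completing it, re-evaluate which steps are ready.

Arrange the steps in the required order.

Nothing is required for (iii), (iv) and (vi). (iii) has the earlier label → (iii) first.
(iv) and (vi) are both available; (iv) has the earlier label → (iv).
That leaves (vi) as the only ready step → (vi).
Now (ii), (v) and (vii) have their prerequisites met. (ii) has the earlier label, so (ii) next.
Ready: (v) and (vii). (v) has the earlier label → (v).
That leaves (vii) as the only ready step → (vii).
(i) is the only step now ready → (i).

(iii) → (iv) → (vi) → (ii) → (v) → (vii) → (i)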